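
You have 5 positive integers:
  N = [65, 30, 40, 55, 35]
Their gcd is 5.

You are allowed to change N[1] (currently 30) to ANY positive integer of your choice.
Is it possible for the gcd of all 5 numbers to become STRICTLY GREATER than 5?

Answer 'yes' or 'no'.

Answer: no

Derivation:
Current gcd = 5
gcd of all OTHER numbers (without N[1]=30): gcd([65, 40, 55, 35]) = 5
The new gcd after any change is gcd(5, new_value).
This can be at most 5.
Since 5 = old gcd 5, the gcd can only stay the same or decrease.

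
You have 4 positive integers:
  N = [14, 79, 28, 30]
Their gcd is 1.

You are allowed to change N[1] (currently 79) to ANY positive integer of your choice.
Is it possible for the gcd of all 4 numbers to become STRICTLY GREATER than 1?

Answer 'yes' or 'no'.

Answer: yes

Derivation:
Current gcd = 1
gcd of all OTHER numbers (without N[1]=79): gcd([14, 28, 30]) = 2
The new gcd after any change is gcd(2, new_value).
This can be at most 2.
Since 2 > old gcd 1, the gcd CAN increase (e.g., set N[1] = 2).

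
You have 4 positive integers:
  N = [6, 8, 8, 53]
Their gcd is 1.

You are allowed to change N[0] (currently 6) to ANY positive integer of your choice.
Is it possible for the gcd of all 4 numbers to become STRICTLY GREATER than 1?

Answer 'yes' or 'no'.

Answer: no

Derivation:
Current gcd = 1
gcd of all OTHER numbers (without N[0]=6): gcd([8, 8, 53]) = 1
The new gcd after any change is gcd(1, new_value).
This can be at most 1.
Since 1 = old gcd 1, the gcd can only stay the same or decrease.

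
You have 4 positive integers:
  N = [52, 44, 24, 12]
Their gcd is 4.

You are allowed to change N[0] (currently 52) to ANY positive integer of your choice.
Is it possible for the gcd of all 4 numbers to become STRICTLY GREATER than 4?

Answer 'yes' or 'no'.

Answer: no

Derivation:
Current gcd = 4
gcd of all OTHER numbers (without N[0]=52): gcd([44, 24, 12]) = 4
The new gcd after any change is gcd(4, new_value).
This can be at most 4.
Since 4 = old gcd 4, the gcd can only stay the same or decrease.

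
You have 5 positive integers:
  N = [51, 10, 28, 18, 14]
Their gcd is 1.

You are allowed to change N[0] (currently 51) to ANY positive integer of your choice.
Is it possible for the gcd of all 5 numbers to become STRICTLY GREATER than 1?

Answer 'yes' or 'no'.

Answer: yes

Derivation:
Current gcd = 1
gcd of all OTHER numbers (without N[0]=51): gcd([10, 28, 18, 14]) = 2
The new gcd after any change is gcd(2, new_value).
This can be at most 2.
Since 2 > old gcd 1, the gcd CAN increase (e.g., set N[0] = 2).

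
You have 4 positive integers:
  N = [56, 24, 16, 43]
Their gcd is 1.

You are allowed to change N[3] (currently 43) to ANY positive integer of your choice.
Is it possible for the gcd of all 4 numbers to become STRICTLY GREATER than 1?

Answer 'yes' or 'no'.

Current gcd = 1
gcd of all OTHER numbers (without N[3]=43): gcd([56, 24, 16]) = 8
The new gcd after any change is gcd(8, new_value).
This can be at most 8.
Since 8 > old gcd 1, the gcd CAN increase (e.g., set N[3] = 8).

Answer: yes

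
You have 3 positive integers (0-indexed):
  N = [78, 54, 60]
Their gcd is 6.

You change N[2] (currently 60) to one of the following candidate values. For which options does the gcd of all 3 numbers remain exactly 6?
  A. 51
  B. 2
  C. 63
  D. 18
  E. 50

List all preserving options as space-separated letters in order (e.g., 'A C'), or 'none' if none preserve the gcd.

Old gcd = 6; gcd of others (without N[2]) = 6
New gcd for candidate v: gcd(6, v). Preserves old gcd iff gcd(6, v) = 6.
  Option A: v=51, gcd(6,51)=3 -> changes
  Option B: v=2, gcd(6,2)=2 -> changes
  Option C: v=63, gcd(6,63)=3 -> changes
  Option D: v=18, gcd(6,18)=6 -> preserves
  Option E: v=50, gcd(6,50)=2 -> changes

Answer: D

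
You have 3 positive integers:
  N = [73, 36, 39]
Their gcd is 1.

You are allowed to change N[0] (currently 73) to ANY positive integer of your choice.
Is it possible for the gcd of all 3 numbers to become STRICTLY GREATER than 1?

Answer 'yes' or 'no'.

Answer: yes

Derivation:
Current gcd = 1
gcd of all OTHER numbers (without N[0]=73): gcd([36, 39]) = 3
The new gcd after any change is gcd(3, new_value).
This can be at most 3.
Since 3 > old gcd 1, the gcd CAN increase (e.g., set N[0] = 3).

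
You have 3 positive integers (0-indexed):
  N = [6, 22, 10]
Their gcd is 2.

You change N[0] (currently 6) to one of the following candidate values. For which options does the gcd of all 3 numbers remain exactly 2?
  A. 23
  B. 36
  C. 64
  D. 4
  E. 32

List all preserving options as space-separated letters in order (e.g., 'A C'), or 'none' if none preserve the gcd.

Answer: B C D E

Derivation:
Old gcd = 2; gcd of others (without N[0]) = 2
New gcd for candidate v: gcd(2, v). Preserves old gcd iff gcd(2, v) = 2.
  Option A: v=23, gcd(2,23)=1 -> changes
  Option B: v=36, gcd(2,36)=2 -> preserves
  Option C: v=64, gcd(2,64)=2 -> preserves
  Option D: v=4, gcd(2,4)=2 -> preserves
  Option E: v=32, gcd(2,32)=2 -> preserves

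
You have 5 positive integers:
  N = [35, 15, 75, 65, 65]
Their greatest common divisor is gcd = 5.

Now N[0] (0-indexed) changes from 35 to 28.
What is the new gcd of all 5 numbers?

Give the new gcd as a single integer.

Numbers: [35, 15, 75, 65, 65], gcd = 5
Change: index 0, 35 -> 28
gcd of the OTHER numbers (without index 0): gcd([15, 75, 65, 65]) = 5
New gcd = gcd(g_others, new_val) = gcd(5, 28) = 1

Answer: 1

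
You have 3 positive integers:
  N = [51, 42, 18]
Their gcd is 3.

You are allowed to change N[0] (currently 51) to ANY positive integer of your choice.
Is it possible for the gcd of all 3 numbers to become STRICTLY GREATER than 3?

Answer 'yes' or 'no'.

Current gcd = 3
gcd of all OTHER numbers (without N[0]=51): gcd([42, 18]) = 6
The new gcd after any change is gcd(6, new_value).
This can be at most 6.
Since 6 > old gcd 3, the gcd CAN increase (e.g., set N[0] = 6).

Answer: yes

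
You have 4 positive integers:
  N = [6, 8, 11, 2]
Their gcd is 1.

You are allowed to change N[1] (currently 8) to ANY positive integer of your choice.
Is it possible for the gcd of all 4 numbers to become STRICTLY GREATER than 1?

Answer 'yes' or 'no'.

Current gcd = 1
gcd of all OTHER numbers (without N[1]=8): gcd([6, 11, 2]) = 1
The new gcd after any change is gcd(1, new_value).
This can be at most 1.
Since 1 = old gcd 1, the gcd can only stay the same or decrease.

Answer: no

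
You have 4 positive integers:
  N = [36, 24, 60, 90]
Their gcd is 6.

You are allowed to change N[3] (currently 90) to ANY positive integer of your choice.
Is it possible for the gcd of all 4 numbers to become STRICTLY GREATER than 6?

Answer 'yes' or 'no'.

Answer: yes

Derivation:
Current gcd = 6
gcd of all OTHER numbers (without N[3]=90): gcd([36, 24, 60]) = 12
The new gcd after any change is gcd(12, new_value).
This can be at most 12.
Since 12 > old gcd 6, the gcd CAN increase (e.g., set N[3] = 12).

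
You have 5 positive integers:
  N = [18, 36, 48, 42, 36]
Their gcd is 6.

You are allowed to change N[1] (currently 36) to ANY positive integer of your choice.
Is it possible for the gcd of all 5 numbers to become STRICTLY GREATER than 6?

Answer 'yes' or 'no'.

Answer: no

Derivation:
Current gcd = 6
gcd of all OTHER numbers (without N[1]=36): gcd([18, 48, 42, 36]) = 6
The new gcd after any change is gcd(6, new_value).
This can be at most 6.
Since 6 = old gcd 6, the gcd can only stay the same or decrease.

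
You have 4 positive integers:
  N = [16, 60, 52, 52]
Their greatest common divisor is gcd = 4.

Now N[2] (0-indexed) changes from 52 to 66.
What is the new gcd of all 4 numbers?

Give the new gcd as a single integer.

Answer: 2

Derivation:
Numbers: [16, 60, 52, 52], gcd = 4
Change: index 2, 52 -> 66
gcd of the OTHER numbers (without index 2): gcd([16, 60, 52]) = 4
New gcd = gcd(g_others, new_val) = gcd(4, 66) = 2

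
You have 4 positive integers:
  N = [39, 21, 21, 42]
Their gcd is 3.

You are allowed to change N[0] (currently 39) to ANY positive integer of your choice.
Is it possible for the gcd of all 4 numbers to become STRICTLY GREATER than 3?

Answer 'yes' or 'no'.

Current gcd = 3
gcd of all OTHER numbers (without N[0]=39): gcd([21, 21, 42]) = 21
The new gcd after any change is gcd(21, new_value).
This can be at most 21.
Since 21 > old gcd 3, the gcd CAN increase (e.g., set N[0] = 21).

Answer: yes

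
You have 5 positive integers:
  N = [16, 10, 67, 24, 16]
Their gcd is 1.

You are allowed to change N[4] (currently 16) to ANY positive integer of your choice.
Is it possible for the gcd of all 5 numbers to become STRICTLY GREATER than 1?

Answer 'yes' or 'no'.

Answer: no

Derivation:
Current gcd = 1
gcd of all OTHER numbers (without N[4]=16): gcd([16, 10, 67, 24]) = 1
The new gcd after any change is gcd(1, new_value).
This can be at most 1.
Since 1 = old gcd 1, the gcd can only stay the same or decrease.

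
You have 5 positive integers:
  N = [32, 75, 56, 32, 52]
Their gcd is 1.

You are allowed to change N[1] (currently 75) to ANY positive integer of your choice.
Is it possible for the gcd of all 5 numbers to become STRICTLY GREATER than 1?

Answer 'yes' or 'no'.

Answer: yes

Derivation:
Current gcd = 1
gcd of all OTHER numbers (without N[1]=75): gcd([32, 56, 32, 52]) = 4
The new gcd after any change is gcd(4, new_value).
This can be at most 4.
Since 4 > old gcd 1, the gcd CAN increase (e.g., set N[1] = 4).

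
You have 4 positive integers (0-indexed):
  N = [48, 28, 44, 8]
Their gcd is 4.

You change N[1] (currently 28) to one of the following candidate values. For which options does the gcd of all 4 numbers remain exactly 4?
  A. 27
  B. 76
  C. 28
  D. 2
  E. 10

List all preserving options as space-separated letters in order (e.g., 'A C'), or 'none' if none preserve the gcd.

Answer: B C

Derivation:
Old gcd = 4; gcd of others (without N[1]) = 4
New gcd for candidate v: gcd(4, v). Preserves old gcd iff gcd(4, v) = 4.
  Option A: v=27, gcd(4,27)=1 -> changes
  Option B: v=76, gcd(4,76)=4 -> preserves
  Option C: v=28, gcd(4,28)=4 -> preserves
  Option D: v=2, gcd(4,2)=2 -> changes
  Option E: v=10, gcd(4,10)=2 -> changes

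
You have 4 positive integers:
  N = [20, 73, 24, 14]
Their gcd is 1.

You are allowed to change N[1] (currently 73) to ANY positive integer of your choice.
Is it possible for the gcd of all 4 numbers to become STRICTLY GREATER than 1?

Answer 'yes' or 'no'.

Current gcd = 1
gcd of all OTHER numbers (without N[1]=73): gcd([20, 24, 14]) = 2
The new gcd after any change is gcd(2, new_value).
This can be at most 2.
Since 2 > old gcd 1, the gcd CAN increase (e.g., set N[1] = 2).

Answer: yes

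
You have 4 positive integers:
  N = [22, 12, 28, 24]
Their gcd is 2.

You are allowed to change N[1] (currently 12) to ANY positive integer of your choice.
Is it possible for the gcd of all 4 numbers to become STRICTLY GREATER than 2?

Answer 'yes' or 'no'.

Answer: no

Derivation:
Current gcd = 2
gcd of all OTHER numbers (without N[1]=12): gcd([22, 28, 24]) = 2
The new gcd after any change is gcd(2, new_value).
This can be at most 2.
Since 2 = old gcd 2, the gcd can only stay the same or decrease.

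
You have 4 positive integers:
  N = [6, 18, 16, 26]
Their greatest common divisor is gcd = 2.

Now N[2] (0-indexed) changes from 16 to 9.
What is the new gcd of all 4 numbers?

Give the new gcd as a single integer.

Numbers: [6, 18, 16, 26], gcd = 2
Change: index 2, 16 -> 9
gcd of the OTHER numbers (without index 2): gcd([6, 18, 26]) = 2
New gcd = gcd(g_others, new_val) = gcd(2, 9) = 1

Answer: 1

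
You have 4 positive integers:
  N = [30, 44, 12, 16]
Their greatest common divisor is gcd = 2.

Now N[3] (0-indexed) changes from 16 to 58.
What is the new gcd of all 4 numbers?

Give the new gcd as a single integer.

Answer: 2

Derivation:
Numbers: [30, 44, 12, 16], gcd = 2
Change: index 3, 16 -> 58
gcd of the OTHER numbers (without index 3): gcd([30, 44, 12]) = 2
New gcd = gcd(g_others, new_val) = gcd(2, 58) = 2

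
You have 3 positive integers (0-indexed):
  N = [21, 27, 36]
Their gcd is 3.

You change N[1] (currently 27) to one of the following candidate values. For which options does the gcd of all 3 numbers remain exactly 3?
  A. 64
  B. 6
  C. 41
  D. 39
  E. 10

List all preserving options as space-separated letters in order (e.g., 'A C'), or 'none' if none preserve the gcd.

Old gcd = 3; gcd of others (without N[1]) = 3
New gcd for candidate v: gcd(3, v). Preserves old gcd iff gcd(3, v) = 3.
  Option A: v=64, gcd(3,64)=1 -> changes
  Option B: v=6, gcd(3,6)=3 -> preserves
  Option C: v=41, gcd(3,41)=1 -> changes
  Option D: v=39, gcd(3,39)=3 -> preserves
  Option E: v=10, gcd(3,10)=1 -> changes

Answer: B D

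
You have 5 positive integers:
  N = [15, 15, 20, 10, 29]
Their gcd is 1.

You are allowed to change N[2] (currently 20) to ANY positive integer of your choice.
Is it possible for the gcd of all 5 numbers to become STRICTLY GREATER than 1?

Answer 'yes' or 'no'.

Answer: no

Derivation:
Current gcd = 1
gcd of all OTHER numbers (without N[2]=20): gcd([15, 15, 10, 29]) = 1
The new gcd after any change is gcd(1, new_value).
This can be at most 1.
Since 1 = old gcd 1, the gcd can only stay the same or decrease.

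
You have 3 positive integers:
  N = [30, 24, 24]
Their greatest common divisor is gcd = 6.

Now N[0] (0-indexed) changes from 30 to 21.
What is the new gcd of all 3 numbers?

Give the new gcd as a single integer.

Answer: 3

Derivation:
Numbers: [30, 24, 24], gcd = 6
Change: index 0, 30 -> 21
gcd of the OTHER numbers (without index 0): gcd([24, 24]) = 24
New gcd = gcd(g_others, new_val) = gcd(24, 21) = 3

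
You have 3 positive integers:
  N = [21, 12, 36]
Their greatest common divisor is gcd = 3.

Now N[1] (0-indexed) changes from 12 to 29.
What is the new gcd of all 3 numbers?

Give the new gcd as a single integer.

Numbers: [21, 12, 36], gcd = 3
Change: index 1, 12 -> 29
gcd of the OTHER numbers (without index 1): gcd([21, 36]) = 3
New gcd = gcd(g_others, new_val) = gcd(3, 29) = 1

Answer: 1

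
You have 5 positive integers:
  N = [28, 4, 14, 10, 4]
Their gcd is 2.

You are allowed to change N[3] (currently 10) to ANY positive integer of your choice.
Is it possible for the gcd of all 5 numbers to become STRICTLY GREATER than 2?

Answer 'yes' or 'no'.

Answer: no

Derivation:
Current gcd = 2
gcd of all OTHER numbers (without N[3]=10): gcd([28, 4, 14, 4]) = 2
The new gcd after any change is gcd(2, new_value).
This can be at most 2.
Since 2 = old gcd 2, the gcd can only stay the same or decrease.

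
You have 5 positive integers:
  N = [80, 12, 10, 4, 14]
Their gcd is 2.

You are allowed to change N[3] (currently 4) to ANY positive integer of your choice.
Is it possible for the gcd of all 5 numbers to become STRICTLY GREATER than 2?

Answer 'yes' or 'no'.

Answer: no

Derivation:
Current gcd = 2
gcd of all OTHER numbers (without N[3]=4): gcd([80, 12, 10, 14]) = 2
The new gcd after any change is gcd(2, new_value).
This can be at most 2.
Since 2 = old gcd 2, the gcd can only stay the same or decrease.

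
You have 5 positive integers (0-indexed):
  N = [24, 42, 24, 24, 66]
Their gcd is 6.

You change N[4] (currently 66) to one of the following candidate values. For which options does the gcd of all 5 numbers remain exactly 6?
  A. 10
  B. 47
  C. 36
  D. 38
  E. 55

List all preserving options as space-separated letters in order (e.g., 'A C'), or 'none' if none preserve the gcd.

Old gcd = 6; gcd of others (without N[4]) = 6
New gcd for candidate v: gcd(6, v). Preserves old gcd iff gcd(6, v) = 6.
  Option A: v=10, gcd(6,10)=2 -> changes
  Option B: v=47, gcd(6,47)=1 -> changes
  Option C: v=36, gcd(6,36)=6 -> preserves
  Option D: v=38, gcd(6,38)=2 -> changes
  Option E: v=55, gcd(6,55)=1 -> changes

Answer: C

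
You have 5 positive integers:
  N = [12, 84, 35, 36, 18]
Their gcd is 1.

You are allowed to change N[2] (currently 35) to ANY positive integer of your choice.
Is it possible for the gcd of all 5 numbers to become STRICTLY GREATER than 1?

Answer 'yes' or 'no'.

Current gcd = 1
gcd of all OTHER numbers (without N[2]=35): gcd([12, 84, 36, 18]) = 6
The new gcd after any change is gcd(6, new_value).
This can be at most 6.
Since 6 > old gcd 1, the gcd CAN increase (e.g., set N[2] = 6).

Answer: yes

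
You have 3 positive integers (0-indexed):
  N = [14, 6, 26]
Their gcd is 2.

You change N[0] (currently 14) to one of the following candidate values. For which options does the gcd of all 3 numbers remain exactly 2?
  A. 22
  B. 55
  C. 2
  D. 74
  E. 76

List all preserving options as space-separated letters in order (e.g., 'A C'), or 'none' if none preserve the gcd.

Answer: A C D E

Derivation:
Old gcd = 2; gcd of others (without N[0]) = 2
New gcd for candidate v: gcd(2, v). Preserves old gcd iff gcd(2, v) = 2.
  Option A: v=22, gcd(2,22)=2 -> preserves
  Option B: v=55, gcd(2,55)=1 -> changes
  Option C: v=2, gcd(2,2)=2 -> preserves
  Option D: v=74, gcd(2,74)=2 -> preserves
  Option E: v=76, gcd(2,76)=2 -> preserves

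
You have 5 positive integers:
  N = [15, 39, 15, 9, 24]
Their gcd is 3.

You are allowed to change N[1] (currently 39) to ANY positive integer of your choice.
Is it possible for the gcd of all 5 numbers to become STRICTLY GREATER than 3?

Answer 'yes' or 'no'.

Current gcd = 3
gcd of all OTHER numbers (without N[1]=39): gcd([15, 15, 9, 24]) = 3
The new gcd after any change is gcd(3, new_value).
This can be at most 3.
Since 3 = old gcd 3, the gcd can only stay the same or decrease.

Answer: no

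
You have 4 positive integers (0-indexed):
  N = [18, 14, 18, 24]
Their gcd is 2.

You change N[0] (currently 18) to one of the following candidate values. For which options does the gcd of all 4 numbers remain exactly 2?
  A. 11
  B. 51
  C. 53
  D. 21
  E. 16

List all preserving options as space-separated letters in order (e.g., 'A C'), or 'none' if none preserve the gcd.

Old gcd = 2; gcd of others (without N[0]) = 2
New gcd for candidate v: gcd(2, v). Preserves old gcd iff gcd(2, v) = 2.
  Option A: v=11, gcd(2,11)=1 -> changes
  Option B: v=51, gcd(2,51)=1 -> changes
  Option C: v=53, gcd(2,53)=1 -> changes
  Option D: v=21, gcd(2,21)=1 -> changes
  Option E: v=16, gcd(2,16)=2 -> preserves

Answer: E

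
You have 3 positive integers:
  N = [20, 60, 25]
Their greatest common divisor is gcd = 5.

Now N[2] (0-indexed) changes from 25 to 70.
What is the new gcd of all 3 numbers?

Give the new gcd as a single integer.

Numbers: [20, 60, 25], gcd = 5
Change: index 2, 25 -> 70
gcd of the OTHER numbers (without index 2): gcd([20, 60]) = 20
New gcd = gcd(g_others, new_val) = gcd(20, 70) = 10

Answer: 10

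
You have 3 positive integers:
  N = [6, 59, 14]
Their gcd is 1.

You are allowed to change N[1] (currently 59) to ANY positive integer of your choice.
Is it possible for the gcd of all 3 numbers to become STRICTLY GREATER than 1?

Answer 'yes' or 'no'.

Current gcd = 1
gcd of all OTHER numbers (without N[1]=59): gcd([6, 14]) = 2
The new gcd after any change is gcd(2, new_value).
This can be at most 2.
Since 2 > old gcd 1, the gcd CAN increase (e.g., set N[1] = 2).

Answer: yes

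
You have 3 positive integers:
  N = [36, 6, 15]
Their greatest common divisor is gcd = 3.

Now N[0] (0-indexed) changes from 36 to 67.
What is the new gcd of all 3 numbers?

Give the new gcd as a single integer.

Answer: 1

Derivation:
Numbers: [36, 6, 15], gcd = 3
Change: index 0, 36 -> 67
gcd of the OTHER numbers (without index 0): gcd([6, 15]) = 3
New gcd = gcd(g_others, new_val) = gcd(3, 67) = 1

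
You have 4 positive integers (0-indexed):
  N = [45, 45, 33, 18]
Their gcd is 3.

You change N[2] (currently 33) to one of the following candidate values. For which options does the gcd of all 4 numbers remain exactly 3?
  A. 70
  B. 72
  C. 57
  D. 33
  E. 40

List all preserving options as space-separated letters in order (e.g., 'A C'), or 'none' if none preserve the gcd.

Old gcd = 3; gcd of others (without N[2]) = 9
New gcd for candidate v: gcd(9, v). Preserves old gcd iff gcd(9, v) = 3.
  Option A: v=70, gcd(9,70)=1 -> changes
  Option B: v=72, gcd(9,72)=9 -> changes
  Option C: v=57, gcd(9,57)=3 -> preserves
  Option D: v=33, gcd(9,33)=3 -> preserves
  Option E: v=40, gcd(9,40)=1 -> changes

Answer: C D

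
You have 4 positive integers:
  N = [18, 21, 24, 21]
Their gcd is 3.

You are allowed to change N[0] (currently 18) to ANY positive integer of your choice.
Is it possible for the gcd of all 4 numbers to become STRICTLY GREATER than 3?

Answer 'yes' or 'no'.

Current gcd = 3
gcd of all OTHER numbers (without N[0]=18): gcd([21, 24, 21]) = 3
The new gcd after any change is gcd(3, new_value).
This can be at most 3.
Since 3 = old gcd 3, the gcd can only stay the same or decrease.

Answer: no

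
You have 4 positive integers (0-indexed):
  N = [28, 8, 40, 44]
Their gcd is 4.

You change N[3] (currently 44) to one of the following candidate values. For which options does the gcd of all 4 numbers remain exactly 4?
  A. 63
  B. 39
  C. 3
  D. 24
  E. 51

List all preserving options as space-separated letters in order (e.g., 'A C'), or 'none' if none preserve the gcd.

Answer: D

Derivation:
Old gcd = 4; gcd of others (without N[3]) = 4
New gcd for candidate v: gcd(4, v). Preserves old gcd iff gcd(4, v) = 4.
  Option A: v=63, gcd(4,63)=1 -> changes
  Option B: v=39, gcd(4,39)=1 -> changes
  Option C: v=3, gcd(4,3)=1 -> changes
  Option D: v=24, gcd(4,24)=4 -> preserves
  Option E: v=51, gcd(4,51)=1 -> changes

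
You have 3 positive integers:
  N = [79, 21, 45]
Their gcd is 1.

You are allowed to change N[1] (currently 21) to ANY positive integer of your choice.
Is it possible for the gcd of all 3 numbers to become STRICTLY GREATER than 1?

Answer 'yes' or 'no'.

Current gcd = 1
gcd of all OTHER numbers (without N[1]=21): gcd([79, 45]) = 1
The new gcd after any change is gcd(1, new_value).
This can be at most 1.
Since 1 = old gcd 1, the gcd can only stay the same or decrease.

Answer: no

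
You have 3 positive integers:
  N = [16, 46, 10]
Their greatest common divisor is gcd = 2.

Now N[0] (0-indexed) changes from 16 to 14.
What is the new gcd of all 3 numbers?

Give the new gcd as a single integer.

Numbers: [16, 46, 10], gcd = 2
Change: index 0, 16 -> 14
gcd of the OTHER numbers (without index 0): gcd([46, 10]) = 2
New gcd = gcd(g_others, new_val) = gcd(2, 14) = 2

Answer: 2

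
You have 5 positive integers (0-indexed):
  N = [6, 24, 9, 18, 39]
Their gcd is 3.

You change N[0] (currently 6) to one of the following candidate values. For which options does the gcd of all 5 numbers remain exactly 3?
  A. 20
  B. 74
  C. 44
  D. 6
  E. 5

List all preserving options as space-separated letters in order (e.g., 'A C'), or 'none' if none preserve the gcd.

Answer: D

Derivation:
Old gcd = 3; gcd of others (without N[0]) = 3
New gcd for candidate v: gcd(3, v). Preserves old gcd iff gcd(3, v) = 3.
  Option A: v=20, gcd(3,20)=1 -> changes
  Option B: v=74, gcd(3,74)=1 -> changes
  Option C: v=44, gcd(3,44)=1 -> changes
  Option D: v=6, gcd(3,6)=3 -> preserves
  Option E: v=5, gcd(3,5)=1 -> changes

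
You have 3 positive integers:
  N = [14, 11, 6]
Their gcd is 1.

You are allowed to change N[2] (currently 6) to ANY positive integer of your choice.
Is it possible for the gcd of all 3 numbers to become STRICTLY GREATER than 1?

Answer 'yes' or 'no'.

Current gcd = 1
gcd of all OTHER numbers (without N[2]=6): gcd([14, 11]) = 1
The new gcd after any change is gcd(1, new_value).
This can be at most 1.
Since 1 = old gcd 1, the gcd can only stay the same or decrease.

Answer: no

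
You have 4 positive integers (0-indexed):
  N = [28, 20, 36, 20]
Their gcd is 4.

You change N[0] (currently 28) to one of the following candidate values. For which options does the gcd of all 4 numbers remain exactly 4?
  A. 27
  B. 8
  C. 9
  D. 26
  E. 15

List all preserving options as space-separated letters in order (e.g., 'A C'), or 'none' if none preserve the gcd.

Old gcd = 4; gcd of others (without N[0]) = 4
New gcd for candidate v: gcd(4, v). Preserves old gcd iff gcd(4, v) = 4.
  Option A: v=27, gcd(4,27)=1 -> changes
  Option B: v=8, gcd(4,8)=4 -> preserves
  Option C: v=9, gcd(4,9)=1 -> changes
  Option D: v=26, gcd(4,26)=2 -> changes
  Option E: v=15, gcd(4,15)=1 -> changes

Answer: B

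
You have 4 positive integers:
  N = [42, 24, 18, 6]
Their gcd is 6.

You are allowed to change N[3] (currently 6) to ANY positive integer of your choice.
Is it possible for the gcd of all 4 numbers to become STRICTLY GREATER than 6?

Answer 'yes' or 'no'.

Answer: no

Derivation:
Current gcd = 6
gcd of all OTHER numbers (without N[3]=6): gcd([42, 24, 18]) = 6
The new gcd after any change is gcd(6, new_value).
This can be at most 6.
Since 6 = old gcd 6, the gcd can only stay the same or decrease.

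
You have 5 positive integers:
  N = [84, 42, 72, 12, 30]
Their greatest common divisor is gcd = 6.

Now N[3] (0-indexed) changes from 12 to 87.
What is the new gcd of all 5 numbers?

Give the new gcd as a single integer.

Answer: 3

Derivation:
Numbers: [84, 42, 72, 12, 30], gcd = 6
Change: index 3, 12 -> 87
gcd of the OTHER numbers (without index 3): gcd([84, 42, 72, 30]) = 6
New gcd = gcd(g_others, new_val) = gcd(6, 87) = 3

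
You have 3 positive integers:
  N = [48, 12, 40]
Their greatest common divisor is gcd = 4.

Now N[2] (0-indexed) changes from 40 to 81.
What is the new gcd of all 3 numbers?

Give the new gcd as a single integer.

Numbers: [48, 12, 40], gcd = 4
Change: index 2, 40 -> 81
gcd of the OTHER numbers (without index 2): gcd([48, 12]) = 12
New gcd = gcd(g_others, new_val) = gcd(12, 81) = 3

Answer: 3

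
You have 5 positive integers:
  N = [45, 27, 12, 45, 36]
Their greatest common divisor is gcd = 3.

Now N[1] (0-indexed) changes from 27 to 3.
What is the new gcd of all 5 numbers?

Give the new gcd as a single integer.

Answer: 3

Derivation:
Numbers: [45, 27, 12, 45, 36], gcd = 3
Change: index 1, 27 -> 3
gcd of the OTHER numbers (without index 1): gcd([45, 12, 45, 36]) = 3
New gcd = gcd(g_others, new_val) = gcd(3, 3) = 3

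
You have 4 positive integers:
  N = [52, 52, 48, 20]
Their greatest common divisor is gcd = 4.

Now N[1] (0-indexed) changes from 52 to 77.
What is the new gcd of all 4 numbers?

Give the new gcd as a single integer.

Answer: 1

Derivation:
Numbers: [52, 52, 48, 20], gcd = 4
Change: index 1, 52 -> 77
gcd of the OTHER numbers (without index 1): gcd([52, 48, 20]) = 4
New gcd = gcd(g_others, new_val) = gcd(4, 77) = 1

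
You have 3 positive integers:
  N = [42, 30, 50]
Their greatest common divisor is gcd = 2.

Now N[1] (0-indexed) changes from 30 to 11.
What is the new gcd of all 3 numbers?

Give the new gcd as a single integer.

Answer: 1

Derivation:
Numbers: [42, 30, 50], gcd = 2
Change: index 1, 30 -> 11
gcd of the OTHER numbers (without index 1): gcd([42, 50]) = 2
New gcd = gcd(g_others, new_val) = gcd(2, 11) = 1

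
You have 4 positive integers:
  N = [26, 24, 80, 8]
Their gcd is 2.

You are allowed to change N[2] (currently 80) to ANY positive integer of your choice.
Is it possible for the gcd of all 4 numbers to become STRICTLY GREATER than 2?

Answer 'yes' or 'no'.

Current gcd = 2
gcd of all OTHER numbers (without N[2]=80): gcd([26, 24, 8]) = 2
The new gcd after any change is gcd(2, new_value).
This can be at most 2.
Since 2 = old gcd 2, the gcd can only stay the same or decrease.

Answer: no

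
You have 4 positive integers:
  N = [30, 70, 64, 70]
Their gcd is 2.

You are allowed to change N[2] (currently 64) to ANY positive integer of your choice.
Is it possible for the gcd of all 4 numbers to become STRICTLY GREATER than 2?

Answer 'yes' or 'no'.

Answer: yes

Derivation:
Current gcd = 2
gcd of all OTHER numbers (without N[2]=64): gcd([30, 70, 70]) = 10
The new gcd after any change is gcd(10, new_value).
This can be at most 10.
Since 10 > old gcd 2, the gcd CAN increase (e.g., set N[2] = 10).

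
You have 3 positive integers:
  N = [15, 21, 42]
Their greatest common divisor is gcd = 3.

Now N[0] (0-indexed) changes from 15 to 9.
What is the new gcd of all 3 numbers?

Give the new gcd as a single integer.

Answer: 3

Derivation:
Numbers: [15, 21, 42], gcd = 3
Change: index 0, 15 -> 9
gcd of the OTHER numbers (without index 0): gcd([21, 42]) = 21
New gcd = gcd(g_others, new_val) = gcd(21, 9) = 3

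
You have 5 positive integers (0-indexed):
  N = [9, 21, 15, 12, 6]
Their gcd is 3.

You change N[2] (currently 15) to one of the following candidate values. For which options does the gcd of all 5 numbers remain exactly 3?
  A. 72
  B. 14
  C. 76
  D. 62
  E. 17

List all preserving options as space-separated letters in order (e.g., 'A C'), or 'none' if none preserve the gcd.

Answer: A

Derivation:
Old gcd = 3; gcd of others (without N[2]) = 3
New gcd for candidate v: gcd(3, v). Preserves old gcd iff gcd(3, v) = 3.
  Option A: v=72, gcd(3,72)=3 -> preserves
  Option B: v=14, gcd(3,14)=1 -> changes
  Option C: v=76, gcd(3,76)=1 -> changes
  Option D: v=62, gcd(3,62)=1 -> changes
  Option E: v=17, gcd(3,17)=1 -> changes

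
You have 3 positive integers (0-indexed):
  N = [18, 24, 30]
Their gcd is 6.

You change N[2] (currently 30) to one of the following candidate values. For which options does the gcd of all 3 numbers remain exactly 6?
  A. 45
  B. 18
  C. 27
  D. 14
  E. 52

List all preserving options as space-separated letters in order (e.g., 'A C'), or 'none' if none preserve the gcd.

Answer: B

Derivation:
Old gcd = 6; gcd of others (without N[2]) = 6
New gcd for candidate v: gcd(6, v). Preserves old gcd iff gcd(6, v) = 6.
  Option A: v=45, gcd(6,45)=3 -> changes
  Option B: v=18, gcd(6,18)=6 -> preserves
  Option C: v=27, gcd(6,27)=3 -> changes
  Option D: v=14, gcd(6,14)=2 -> changes
  Option E: v=52, gcd(6,52)=2 -> changes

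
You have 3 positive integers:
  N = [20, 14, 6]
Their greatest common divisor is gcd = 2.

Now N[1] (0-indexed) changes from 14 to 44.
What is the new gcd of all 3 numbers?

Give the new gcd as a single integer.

Answer: 2

Derivation:
Numbers: [20, 14, 6], gcd = 2
Change: index 1, 14 -> 44
gcd of the OTHER numbers (without index 1): gcd([20, 6]) = 2
New gcd = gcd(g_others, new_val) = gcd(2, 44) = 2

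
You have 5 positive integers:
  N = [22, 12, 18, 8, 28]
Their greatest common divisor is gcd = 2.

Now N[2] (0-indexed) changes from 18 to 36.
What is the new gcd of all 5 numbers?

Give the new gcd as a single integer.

Answer: 2

Derivation:
Numbers: [22, 12, 18, 8, 28], gcd = 2
Change: index 2, 18 -> 36
gcd of the OTHER numbers (without index 2): gcd([22, 12, 8, 28]) = 2
New gcd = gcd(g_others, new_val) = gcd(2, 36) = 2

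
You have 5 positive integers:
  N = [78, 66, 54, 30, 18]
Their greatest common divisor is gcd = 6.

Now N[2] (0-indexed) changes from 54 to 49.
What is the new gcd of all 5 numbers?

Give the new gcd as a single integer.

Numbers: [78, 66, 54, 30, 18], gcd = 6
Change: index 2, 54 -> 49
gcd of the OTHER numbers (without index 2): gcd([78, 66, 30, 18]) = 6
New gcd = gcd(g_others, new_val) = gcd(6, 49) = 1

Answer: 1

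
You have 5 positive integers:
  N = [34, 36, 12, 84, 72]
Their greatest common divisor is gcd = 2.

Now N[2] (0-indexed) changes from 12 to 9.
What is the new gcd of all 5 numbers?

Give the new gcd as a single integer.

Answer: 1

Derivation:
Numbers: [34, 36, 12, 84, 72], gcd = 2
Change: index 2, 12 -> 9
gcd of the OTHER numbers (without index 2): gcd([34, 36, 84, 72]) = 2
New gcd = gcd(g_others, new_val) = gcd(2, 9) = 1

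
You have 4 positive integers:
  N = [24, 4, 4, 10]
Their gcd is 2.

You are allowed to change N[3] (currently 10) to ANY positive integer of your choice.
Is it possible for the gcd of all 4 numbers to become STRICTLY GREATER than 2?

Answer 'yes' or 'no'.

Answer: yes

Derivation:
Current gcd = 2
gcd of all OTHER numbers (without N[3]=10): gcd([24, 4, 4]) = 4
The new gcd after any change is gcd(4, new_value).
This can be at most 4.
Since 4 > old gcd 2, the gcd CAN increase (e.g., set N[3] = 4).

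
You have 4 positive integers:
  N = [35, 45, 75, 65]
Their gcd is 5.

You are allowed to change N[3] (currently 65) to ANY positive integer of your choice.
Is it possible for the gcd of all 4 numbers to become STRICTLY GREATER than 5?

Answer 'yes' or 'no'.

Answer: no

Derivation:
Current gcd = 5
gcd of all OTHER numbers (without N[3]=65): gcd([35, 45, 75]) = 5
The new gcd after any change is gcd(5, new_value).
This can be at most 5.
Since 5 = old gcd 5, the gcd can only stay the same or decrease.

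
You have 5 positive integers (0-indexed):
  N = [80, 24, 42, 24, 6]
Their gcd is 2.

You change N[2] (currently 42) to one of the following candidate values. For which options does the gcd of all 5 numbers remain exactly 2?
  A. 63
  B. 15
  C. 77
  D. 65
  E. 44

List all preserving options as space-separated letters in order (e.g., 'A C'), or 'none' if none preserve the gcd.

Old gcd = 2; gcd of others (without N[2]) = 2
New gcd for candidate v: gcd(2, v). Preserves old gcd iff gcd(2, v) = 2.
  Option A: v=63, gcd(2,63)=1 -> changes
  Option B: v=15, gcd(2,15)=1 -> changes
  Option C: v=77, gcd(2,77)=1 -> changes
  Option D: v=65, gcd(2,65)=1 -> changes
  Option E: v=44, gcd(2,44)=2 -> preserves

Answer: E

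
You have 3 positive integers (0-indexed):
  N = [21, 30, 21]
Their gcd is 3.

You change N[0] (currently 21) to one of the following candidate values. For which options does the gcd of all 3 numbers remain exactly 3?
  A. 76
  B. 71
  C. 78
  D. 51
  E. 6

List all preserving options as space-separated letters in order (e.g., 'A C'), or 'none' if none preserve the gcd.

Old gcd = 3; gcd of others (without N[0]) = 3
New gcd for candidate v: gcd(3, v). Preserves old gcd iff gcd(3, v) = 3.
  Option A: v=76, gcd(3,76)=1 -> changes
  Option B: v=71, gcd(3,71)=1 -> changes
  Option C: v=78, gcd(3,78)=3 -> preserves
  Option D: v=51, gcd(3,51)=3 -> preserves
  Option E: v=6, gcd(3,6)=3 -> preserves

Answer: C D E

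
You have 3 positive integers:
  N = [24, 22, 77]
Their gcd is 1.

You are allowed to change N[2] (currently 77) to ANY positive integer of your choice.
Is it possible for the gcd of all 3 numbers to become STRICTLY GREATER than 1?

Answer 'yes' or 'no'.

Answer: yes

Derivation:
Current gcd = 1
gcd of all OTHER numbers (without N[2]=77): gcd([24, 22]) = 2
The new gcd after any change is gcd(2, new_value).
This can be at most 2.
Since 2 > old gcd 1, the gcd CAN increase (e.g., set N[2] = 2).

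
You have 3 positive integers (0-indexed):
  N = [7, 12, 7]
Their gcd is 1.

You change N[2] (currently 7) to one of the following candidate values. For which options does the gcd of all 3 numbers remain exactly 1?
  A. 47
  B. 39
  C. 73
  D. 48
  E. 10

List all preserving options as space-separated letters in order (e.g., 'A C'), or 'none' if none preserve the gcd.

Answer: A B C D E

Derivation:
Old gcd = 1; gcd of others (without N[2]) = 1
New gcd for candidate v: gcd(1, v). Preserves old gcd iff gcd(1, v) = 1.
  Option A: v=47, gcd(1,47)=1 -> preserves
  Option B: v=39, gcd(1,39)=1 -> preserves
  Option C: v=73, gcd(1,73)=1 -> preserves
  Option D: v=48, gcd(1,48)=1 -> preserves
  Option E: v=10, gcd(1,10)=1 -> preserves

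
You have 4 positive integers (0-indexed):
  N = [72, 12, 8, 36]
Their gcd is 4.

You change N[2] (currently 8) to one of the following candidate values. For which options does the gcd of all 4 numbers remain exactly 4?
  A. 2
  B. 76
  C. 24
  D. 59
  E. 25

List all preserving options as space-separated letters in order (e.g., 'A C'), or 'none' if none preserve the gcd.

Old gcd = 4; gcd of others (without N[2]) = 12
New gcd for candidate v: gcd(12, v). Preserves old gcd iff gcd(12, v) = 4.
  Option A: v=2, gcd(12,2)=2 -> changes
  Option B: v=76, gcd(12,76)=4 -> preserves
  Option C: v=24, gcd(12,24)=12 -> changes
  Option D: v=59, gcd(12,59)=1 -> changes
  Option E: v=25, gcd(12,25)=1 -> changes

Answer: B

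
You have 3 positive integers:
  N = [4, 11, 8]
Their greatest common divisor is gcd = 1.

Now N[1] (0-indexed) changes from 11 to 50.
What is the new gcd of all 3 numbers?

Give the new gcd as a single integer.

Numbers: [4, 11, 8], gcd = 1
Change: index 1, 11 -> 50
gcd of the OTHER numbers (without index 1): gcd([4, 8]) = 4
New gcd = gcd(g_others, new_val) = gcd(4, 50) = 2

Answer: 2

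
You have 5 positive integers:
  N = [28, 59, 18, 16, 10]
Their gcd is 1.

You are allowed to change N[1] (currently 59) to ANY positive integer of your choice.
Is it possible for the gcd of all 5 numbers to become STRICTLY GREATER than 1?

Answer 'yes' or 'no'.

Current gcd = 1
gcd of all OTHER numbers (without N[1]=59): gcd([28, 18, 16, 10]) = 2
The new gcd after any change is gcd(2, new_value).
This can be at most 2.
Since 2 > old gcd 1, the gcd CAN increase (e.g., set N[1] = 2).

Answer: yes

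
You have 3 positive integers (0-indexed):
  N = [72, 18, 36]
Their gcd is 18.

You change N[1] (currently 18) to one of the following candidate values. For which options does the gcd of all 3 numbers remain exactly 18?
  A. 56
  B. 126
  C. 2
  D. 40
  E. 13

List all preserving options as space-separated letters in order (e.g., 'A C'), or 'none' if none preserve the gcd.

Answer: B

Derivation:
Old gcd = 18; gcd of others (without N[1]) = 36
New gcd for candidate v: gcd(36, v). Preserves old gcd iff gcd(36, v) = 18.
  Option A: v=56, gcd(36,56)=4 -> changes
  Option B: v=126, gcd(36,126)=18 -> preserves
  Option C: v=2, gcd(36,2)=2 -> changes
  Option D: v=40, gcd(36,40)=4 -> changes
  Option E: v=13, gcd(36,13)=1 -> changes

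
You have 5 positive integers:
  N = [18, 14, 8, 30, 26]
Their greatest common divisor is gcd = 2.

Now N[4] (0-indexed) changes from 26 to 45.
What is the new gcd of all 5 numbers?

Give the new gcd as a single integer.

Answer: 1

Derivation:
Numbers: [18, 14, 8, 30, 26], gcd = 2
Change: index 4, 26 -> 45
gcd of the OTHER numbers (without index 4): gcd([18, 14, 8, 30]) = 2
New gcd = gcd(g_others, new_val) = gcd(2, 45) = 1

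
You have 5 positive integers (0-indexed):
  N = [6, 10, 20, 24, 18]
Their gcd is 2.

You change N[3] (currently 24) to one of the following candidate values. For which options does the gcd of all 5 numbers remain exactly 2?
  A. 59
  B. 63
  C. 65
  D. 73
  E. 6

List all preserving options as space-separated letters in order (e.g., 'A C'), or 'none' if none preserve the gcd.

Old gcd = 2; gcd of others (without N[3]) = 2
New gcd for candidate v: gcd(2, v). Preserves old gcd iff gcd(2, v) = 2.
  Option A: v=59, gcd(2,59)=1 -> changes
  Option B: v=63, gcd(2,63)=1 -> changes
  Option C: v=65, gcd(2,65)=1 -> changes
  Option D: v=73, gcd(2,73)=1 -> changes
  Option E: v=6, gcd(2,6)=2 -> preserves

Answer: E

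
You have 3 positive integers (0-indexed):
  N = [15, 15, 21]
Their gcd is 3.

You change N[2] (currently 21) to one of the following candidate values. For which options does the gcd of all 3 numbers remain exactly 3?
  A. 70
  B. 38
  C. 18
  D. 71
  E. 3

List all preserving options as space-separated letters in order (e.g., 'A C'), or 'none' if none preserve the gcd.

Answer: C E

Derivation:
Old gcd = 3; gcd of others (without N[2]) = 15
New gcd for candidate v: gcd(15, v). Preserves old gcd iff gcd(15, v) = 3.
  Option A: v=70, gcd(15,70)=5 -> changes
  Option B: v=38, gcd(15,38)=1 -> changes
  Option C: v=18, gcd(15,18)=3 -> preserves
  Option D: v=71, gcd(15,71)=1 -> changes
  Option E: v=3, gcd(15,3)=3 -> preserves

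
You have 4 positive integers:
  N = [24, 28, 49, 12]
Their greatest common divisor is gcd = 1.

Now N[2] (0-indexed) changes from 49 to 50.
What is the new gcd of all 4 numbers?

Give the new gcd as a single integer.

Answer: 2

Derivation:
Numbers: [24, 28, 49, 12], gcd = 1
Change: index 2, 49 -> 50
gcd of the OTHER numbers (without index 2): gcd([24, 28, 12]) = 4
New gcd = gcd(g_others, new_val) = gcd(4, 50) = 2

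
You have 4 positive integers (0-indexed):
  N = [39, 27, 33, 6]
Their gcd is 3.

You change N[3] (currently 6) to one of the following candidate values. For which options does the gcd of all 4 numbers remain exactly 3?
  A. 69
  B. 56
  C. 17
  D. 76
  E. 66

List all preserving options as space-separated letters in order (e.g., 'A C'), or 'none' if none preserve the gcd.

Old gcd = 3; gcd of others (without N[3]) = 3
New gcd for candidate v: gcd(3, v). Preserves old gcd iff gcd(3, v) = 3.
  Option A: v=69, gcd(3,69)=3 -> preserves
  Option B: v=56, gcd(3,56)=1 -> changes
  Option C: v=17, gcd(3,17)=1 -> changes
  Option D: v=76, gcd(3,76)=1 -> changes
  Option E: v=66, gcd(3,66)=3 -> preserves

Answer: A E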